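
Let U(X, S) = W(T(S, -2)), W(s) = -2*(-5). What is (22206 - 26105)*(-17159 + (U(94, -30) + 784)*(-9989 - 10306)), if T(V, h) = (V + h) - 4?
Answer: 62896285711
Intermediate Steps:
T(V, h) = -4 + V + h
W(s) = 10
U(X, S) = 10
(22206 - 26105)*(-17159 + (U(94, -30) + 784)*(-9989 - 10306)) = (22206 - 26105)*(-17159 + (10 + 784)*(-9989 - 10306)) = -3899*(-17159 + 794*(-20295)) = -3899*(-17159 - 16114230) = -3899*(-16131389) = 62896285711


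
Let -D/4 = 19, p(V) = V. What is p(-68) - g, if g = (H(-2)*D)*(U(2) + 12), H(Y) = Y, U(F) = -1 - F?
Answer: -1436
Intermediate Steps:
D = -76 (D = -4*19 = -76)
g = 1368 (g = (-2*(-76))*((-1 - 1*2) + 12) = 152*((-1 - 2) + 12) = 152*(-3 + 12) = 152*9 = 1368)
p(-68) - g = -68 - 1*1368 = -68 - 1368 = -1436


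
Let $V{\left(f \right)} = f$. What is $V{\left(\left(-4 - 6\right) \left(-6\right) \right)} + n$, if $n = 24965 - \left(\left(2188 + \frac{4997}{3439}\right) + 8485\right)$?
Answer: $\frac{2597449}{181} \approx 14351.0$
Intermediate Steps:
$n = \frac{2586589}{181}$ ($n = 24965 - \left(\left(2188 + 4997 \cdot \frac{1}{3439}\right) + 8485\right) = 24965 - \left(\left(2188 + \frac{263}{181}\right) + 8485\right) = 24965 - \left(\frac{396291}{181} + 8485\right) = 24965 - \frac{1932076}{181} = \frac{2586589}{181} \approx 14291.0$)
$V{\left(\left(-4 - 6\right) \left(-6\right) \right)} + n = \left(-4 - 6\right) \left(-6\right) + \frac{2586589}{181} = \left(-10\right) \left(-6\right) + \frac{2586589}{181} = 60 + \frac{2586589}{181} = \frac{2597449}{181}$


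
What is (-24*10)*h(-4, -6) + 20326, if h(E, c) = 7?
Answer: 18646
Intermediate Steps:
(-24*10)*h(-4, -6) + 20326 = -24*10*7 + 20326 = -240*7 + 20326 = -1680 + 20326 = 18646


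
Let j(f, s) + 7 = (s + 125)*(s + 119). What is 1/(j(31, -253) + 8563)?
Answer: 1/25708 ≈ 3.8898e-5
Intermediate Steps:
j(f, s) = -7 + (119 + s)*(125 + s) (j(f, s) = -7 + (s + 125)*(s + 119) = -7 + (125 + s)*(119 + s) = -7 + (119 + s)*(125 + s))
1/(j(31, -253) + 8563) = 1/((14868 + (-253)**2 + 244*(-253)) + 8563) = 1/((14868 + 64009 - 61732) + 8563) = 1/(17145 + 8563) = 1/25708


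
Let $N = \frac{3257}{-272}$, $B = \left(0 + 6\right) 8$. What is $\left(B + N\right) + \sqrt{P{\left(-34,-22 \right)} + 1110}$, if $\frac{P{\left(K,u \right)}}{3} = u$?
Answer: $\frac{9799}{272} + 6 \sqrt{29} \approx 68.337$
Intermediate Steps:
$P{\left(K,u \right)} = 3 u$
$B = 48$ ($B = 6 \cdot 8 = 48$)
$N = - \frac{3257}{272}$ ($N = 3257 \left(- \frac{1}{272}\right) = - \frac{3257}{272} \approx -11.974$)
$\left(B + N\right) + \sqrt{P{\left(-34,-22 \right)} + 1110} = \left(48 - \frac{3257}{272}\right) + \sqrt{3 \left(-22\right) + 1110} = \frac{9799}{272} + \sqrt{-66 + 1110} = \frac{9799}{272} + \sqrt{1044} = \frac{9799}{272} + 6 \sqrt{29}$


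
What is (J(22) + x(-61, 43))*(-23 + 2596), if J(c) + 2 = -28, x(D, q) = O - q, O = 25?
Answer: -123504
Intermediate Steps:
x(D, q) = 25 - q
J(c) = -30 (J(c) = -2 - 28 = -30)
(J(22) + x(-61, 43))*(-23 + 2596) = (-30 + (25 - 1*43))*(-23 + 2596) = (-30 + (25 - 43))*2573 = (-30 - 18)*2573 = -48*2573 = -123504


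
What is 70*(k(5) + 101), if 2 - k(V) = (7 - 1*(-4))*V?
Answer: 3360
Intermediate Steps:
k(V) = 2 - 11*V (k(V) = 2 - (7 - 1*(-4))*V = 2 - (7 + 4)*V = 2 - 11*V)
70*(k(5) + 101) = 70*((2 - 11*5) + 101) = 70*((2 - 55) + 101) = 70*(-53 + 101) = 70*48 = 3360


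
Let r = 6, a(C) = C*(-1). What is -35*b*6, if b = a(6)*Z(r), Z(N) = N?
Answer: 7560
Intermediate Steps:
a(C) = -C
b = -36 (b = -1*6*6 = -6*6 = -36)
-35*b*6 = -35*(-36)*6 = 1260*6 = 7560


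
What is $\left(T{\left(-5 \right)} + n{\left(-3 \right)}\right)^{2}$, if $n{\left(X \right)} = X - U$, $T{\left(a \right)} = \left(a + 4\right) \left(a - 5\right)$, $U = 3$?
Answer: $16$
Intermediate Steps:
$T{\left(a \right)} = \left(-5 + a\right) \left(4 + a\right)$ ($T{\left(a \right)} = \left(4 + a\right) \left(-5 + a\right) = \left(-5 + a\right) \left(4 + a\right)$)
$n{\left(X \right)} = -3 + X$ ($n{\left(X \right)} = X - 3 = -3 + X$)
$\left(T{\left(-5 \right)} + n{\left(-3 \right)}\right)^{2} = \left(\left(-20 + \left(-5\right)^{2} - -5\right) - 6\right)^{2} = \left(\left(-20 + 25 + 5\right) - 6\right)^{2} = \left(10 - 6\right)^{2} = 4^{2} = 16$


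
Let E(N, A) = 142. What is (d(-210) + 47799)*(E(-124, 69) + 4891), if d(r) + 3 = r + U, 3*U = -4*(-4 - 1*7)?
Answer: 718722466/3 ≈ 2.3957e+8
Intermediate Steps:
U = 44/3 (U = (-4*(-4 - 1*7))/3 = (-4*(-4 - 7))/3 = (-4*(-11))/3 = (⅓)*44 = 44/3 ≈ 14.667)
d(r) = 35/3 + r (d(r) = -3 + (r + 44/3) = -3 + (44/3 + r) = 35/3 + r)
(d(-210) + 47799)*(E(-124, 69) + 4891) = ((35/3 - 210) + 47799)*(142 + 4891) = (-595/3 + 47799)*5033 = (142802/3)*5033 = 718722466/3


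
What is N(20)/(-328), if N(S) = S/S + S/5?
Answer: -5/328 ≈ -0.015244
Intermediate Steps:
N(S) = 1 + S/5 (N(S) = 1 + S*(⅕) = 1 + S/5)
N(20)/(-328) = (1 + (⅕)*20)/(-328) = (1 + 4)*(-1/328) = 5*(-1/328) = -5/328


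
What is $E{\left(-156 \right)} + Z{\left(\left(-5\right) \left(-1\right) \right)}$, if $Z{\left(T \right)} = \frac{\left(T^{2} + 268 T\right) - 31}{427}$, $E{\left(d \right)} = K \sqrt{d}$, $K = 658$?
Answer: $\frac{1334}{427} + 1316 i \sqrt{39} \approx 3.1241 + 8218.4 i$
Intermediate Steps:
$E{\left(d \right)} = 658 \sqrt{d}$
$Z{\left(T \right)} = - \frac{31}{427} + \frac{T^{2}}{427} + \frac{268 T}{427}$ ($Z{\left(T \right)} = \left(-31 + T^{2} + 268 T\right) \frac{1}{427} = - \frac{31}{427} + \frac{T^{2}}{427} + \frac{268 T}{427}$)
$E{\left(-156 \right)} + Z{\left(\left(-5\right) \left(-1\right) \right)} = 658 \sqrt{-156} + \left(- \frac{31}{427} + \frac{\left(\left(-5\right) \left(-1\right)\right)^{2}}{427} + \frac{268 \left(\left(-5\right) \left(-1\right)\right)}{427}\right) = 658 \cdot 2 i \sqrt{39} + \left(- \frac{31}{427} + \frac{5^{2}}{427} + \frac{268}{427} \cdot 5\right) = 1316 i \sqrt{39} + \left(- \frac{31}{427} + \frac{1}{427} \cdot 25 + \frac{1340}{427}\right) = 1316 i \sqrt{39} + \left(- \frac{31}{427} + \frac{25}{427} + \frac{1340}{427}\right) = 1316 i \sqrt{39} + \frac{1334}{427} = \frac{1334}{427} + 1316 i \sqrt{39}$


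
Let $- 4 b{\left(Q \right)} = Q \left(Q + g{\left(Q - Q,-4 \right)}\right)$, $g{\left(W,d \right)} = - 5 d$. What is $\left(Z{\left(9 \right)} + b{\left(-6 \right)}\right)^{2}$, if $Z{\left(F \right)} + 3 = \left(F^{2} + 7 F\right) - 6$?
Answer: $24336$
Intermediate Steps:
$Z{\left(F \right)} = -9 + F^{2} + 7 F$ ($Z{\left(F \right)} = -3 - \left(6 - F^{2} - 7 F\right) = -3 + \left(-6 + F^{2} + 7 F\right) = -9 + F^{2} + 7 F$)
$b{\left(Q \right)} = - \frac{Q \left(20 + Q\right)}{4}$ ($b{\left(Q \right)} = - \frac{Q \left(Q - -20\right)}{4} = - \frac{Q \left(Q + 20\right)}{4} = - \frac{Q \left(20 + Q\right)}{4}$)
$\left(Z{\left(9 \right)} + b{\left(-6 \right)}\right)^{2} = \left(\left(-9 + 9^{2} + 7 \cdot 9\right) - - \frac{3 \left(20 - 6\right)}{2}\right)^{2} = \left(\left(-9 + 81 + 63\right) - \left(- \frac{3}{2}\right) 14\right)^{2} = \left(135 + 21\right)^{2} = 156^{2} = 24336$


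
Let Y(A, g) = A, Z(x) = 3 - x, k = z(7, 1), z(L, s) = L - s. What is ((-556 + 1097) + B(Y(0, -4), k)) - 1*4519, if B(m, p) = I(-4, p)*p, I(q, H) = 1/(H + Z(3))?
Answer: -3977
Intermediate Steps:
k = 6 (k = 7 - 1*1 = 7 - 1 = 6)
I(q, H) = 1/H (I(q, H) = 1/(H + (3 - 1*3)) = 1/(H + (3 - 3)) = 1/(H + 0) = 1/H)
B(m, p) = 1 (B(m, p) = p/p = 1)
((-556 + 1097) + B(Y(0, -4), k)) - 1*4519 = ((-556 + 1097) + 1) - 1*4519 = (541 + 1) - 4519 = 542 - 4519 = -3977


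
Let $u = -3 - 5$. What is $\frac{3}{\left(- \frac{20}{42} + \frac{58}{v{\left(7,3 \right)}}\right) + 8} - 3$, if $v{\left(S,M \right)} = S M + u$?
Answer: $- \frac{8997}{3272} \approx -2.7497$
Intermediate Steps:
$u = -8$ ($u = -3 - 5 = -8$)
$v{\left(S,M \right)} = -8 + M S$ ($v{\left(S,M \right)} = S M - 8 = M S - 8 = -8 + M S$)
$\frac{3}{\left(- \frac{20}{42} + \frac{58}{v{\left(7,3 \right)}}\right) + 8} - 3 = \frac{3}{\left(- \frac{20}{42} + \frac{58}{-8 + 3 \cdot 7}\right) + 8} - 3 = \frac{3}{\left(\left(-20\right) \frac{1}{42} + \frac{58}{-8 + 21}\right) + 8} - 3 = \frac{3}{\left(- \frac{10}{21} + \frac{58}{13}\right) + 8} - 3 = \frac{3}{\frac{1088}{273} + 8} - 3 = \frac{3}{\frac{3272}{273}} - 3 = 3 \cdot \frac{273}{3272} - 3 = \frac{819}{3272} - 3 = - \frac{8997}{3272}$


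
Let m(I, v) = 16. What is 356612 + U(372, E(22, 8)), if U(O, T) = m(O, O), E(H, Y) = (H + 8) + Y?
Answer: 356628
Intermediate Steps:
E(H, Y) = 8 + H + Y (E(H, Y) = (8 + H) + Y = 8 + H + Y)
U(O, T) = 16
356612 + U(372, E(22, 8)) = 356612 + 16 = 356628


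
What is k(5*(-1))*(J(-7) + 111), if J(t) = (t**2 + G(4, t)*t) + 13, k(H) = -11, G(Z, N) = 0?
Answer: -1903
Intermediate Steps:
J(t) = 13 + t**2 (J(t) = (t**2 + 0*t) + 13 = (t**2 + 0) + 13 = t**2 + 13 = 13 + t**2)
k(5*(-1))*(J(-7) + 111) = -11*((13 + (-7)**2) + 111) = -11*((13 + 49) + 111) = -11*(62 + 111) = -11*173 = -1903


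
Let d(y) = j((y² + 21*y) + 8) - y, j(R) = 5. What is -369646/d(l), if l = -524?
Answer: -369646/529 ≈ -698.76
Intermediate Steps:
d(y) = 5 - y
-369646/d(l) = -369646/(5 - 1*(-524)) = -369646/(5 + 524) = -369646/529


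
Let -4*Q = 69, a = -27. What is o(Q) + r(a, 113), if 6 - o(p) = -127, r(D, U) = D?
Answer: 106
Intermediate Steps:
Q = -69/4 (Q = -¼*69 = -69/4 ≈ -17.250)
o(p) = 133 (o(p) = 6 - 1*(-127) = 6 + 127 = 133)
o(Q) + r(a, 113) = 133 - 27 = 106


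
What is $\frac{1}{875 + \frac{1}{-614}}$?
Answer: $\frac{614}{537249} \approx 0.0011429$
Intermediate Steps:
$\frac{1}{875 + \frac{1}{-614}} = \frac{1}{875 - \frac{1}{614}} = \frac{1}{\frac{537249}{614}} = \frac{614}{537249}$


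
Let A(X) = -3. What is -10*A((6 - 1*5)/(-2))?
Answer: 30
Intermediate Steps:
-10*A((6 - 1*5)/(-2)) = -10*(-3) = 30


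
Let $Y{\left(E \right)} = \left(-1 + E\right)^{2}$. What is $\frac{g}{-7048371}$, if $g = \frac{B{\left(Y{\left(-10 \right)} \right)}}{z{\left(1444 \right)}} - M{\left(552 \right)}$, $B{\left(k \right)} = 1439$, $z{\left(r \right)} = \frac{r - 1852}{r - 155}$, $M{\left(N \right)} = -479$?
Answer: $\frac{1659439}{2875735368} \approx 0.00057705$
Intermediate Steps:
$z{\left(r \right)} = \frac{-1852 + r}{-155 + r}$
$g = - \frac{1659439}{408}$ ($g = \frac{1439}{\frac{1}{-155 + 1444} \left(-1852 + 1444\right)} - -479 = \frac{1439}{\frac{1}{1289} \left(-408\right)} + 479 = \frac{1439}{- \frac{408}{1289}} + 479 = 1439 \left(- \frac{1289}{408}\right) + 479 = - \frac{1854871}{408} + 479 = - \frac{1659439}{408} \approx -4067.3$)
$\frac{g}{-7048371} = - \frac{1659439}{408 \left(-7048371\right)} = \left(- \frac{1659439}{408}\right) \left(- \frac{1}{7048371}\right) = \frac{1659439}{2875735368}$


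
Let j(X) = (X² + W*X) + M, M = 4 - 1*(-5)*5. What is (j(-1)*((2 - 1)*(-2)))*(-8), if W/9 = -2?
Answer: 768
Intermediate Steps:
W = -18 (W = 9*(-2) = -18)
M = 29 (M = 4 + 5*5 = 4 + 25 = 29)
j(X) = 29 + X² - 18*X (j(X) = (X² - 18*X) + 29 = 29 + X² - 18*X)
(j(-1)*((2 - 1)*(-2)))*(-8) = ((29 + (-1)² - 18*(-1))*((2 - 1)*(-2)))*(-8) = ((29 + 1 + 18)*(1*(-2)))*(-8) = (48*(-2))*(-8) = -96*(-8) = 768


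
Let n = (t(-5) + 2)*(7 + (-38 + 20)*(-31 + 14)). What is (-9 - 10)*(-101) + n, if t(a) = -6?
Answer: 667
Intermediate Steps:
n = -1252 (n = (-6 + 2)*(7 + (-38 + 20)*(-31 + 14)) = -4*(7 - 18*(-17)) = -4*(7 + 306) = -4*313 = -1252)
(-9 - 10)*(-101) + n = (-9 - 10)*(-101) - 1252 = -19*(-101) - 1252 = 1919 - 1252 = 667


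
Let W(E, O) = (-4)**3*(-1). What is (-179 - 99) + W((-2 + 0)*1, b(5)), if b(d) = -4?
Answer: -214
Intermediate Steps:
W(E, O) = 64 (W(E, O) = -64*(-1) = 64)
(-179 - 99) + W((-2 + 0)*1, b(5)) = (-179 - 99) + 64 = -278 + 64 = -214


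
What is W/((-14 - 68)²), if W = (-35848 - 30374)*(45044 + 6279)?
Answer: -1699355853/3362 ≈ -5.0546e+5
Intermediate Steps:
W = -3398711706 (W = -66222*51323 = -3398711706)
W/((-14 - 68)²) = -3398711706/(-14 - 68)² = -3398711706/((-82)²) = -3398711706/6724 = -3398711706*1/6724 = -1699355853/3362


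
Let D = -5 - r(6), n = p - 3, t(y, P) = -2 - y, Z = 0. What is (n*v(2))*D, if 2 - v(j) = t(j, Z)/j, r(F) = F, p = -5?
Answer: 352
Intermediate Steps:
v(j) = 2 - (-2 - j)/j
n = -8 (n = -5 - 3 = -8)
D = -11 (D = -5 - 1*6 = -5 - 6 = -11)
(n*v(2))*D = -8*(3 + 2/2)*(-11) = -8*(3 + 2*(½))*(-11) = -8*(3 + 1)*(-11) = -8*4*(-11) = -32*(-11) = 352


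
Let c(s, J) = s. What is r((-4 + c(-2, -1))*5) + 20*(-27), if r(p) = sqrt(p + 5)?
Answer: -540 + 5*I ≈ -540.0 + 5.0*I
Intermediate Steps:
r(p) = sqrt(5 + p)
r((-4 + c(-2, -1))*5) + 20*(-27) = sqrt(5 + (-4 - 2)*5) + 20*(-27) = sqrt(5 - 6*5) - 540 = sqrt(5 - 30) - 540 = sqrt(-25) - 540 = 5*I - 540 = -540 + 5*I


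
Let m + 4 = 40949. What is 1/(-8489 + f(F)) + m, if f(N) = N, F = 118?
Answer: 342750594/8371 ≈ 40945.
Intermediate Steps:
m = 40945 (m = -4 + 40949 = 40945)
1/(-8489 + f(F)) + m = 1/(-8489 + 118) + 40945 = 1/(-8371) + 40945 = -1/8371 + 40945 = 342750594/8371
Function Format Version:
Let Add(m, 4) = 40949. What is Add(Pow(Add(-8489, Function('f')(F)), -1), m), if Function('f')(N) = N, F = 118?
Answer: Rational(342750594, 8371) ≈ 40945.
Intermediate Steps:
m = 40945 (m = Add(-4, 40949) = 40945)
Add(Pow(Add(-8489, Function('f')(F)), -1), m) = Add(Pow(Add(-8489, 118), -1), 40945) = Add(Pow(-8371, -1), 40945) = Add(Rational(-1, 8371), 40945) = Rational(342750594, 8371)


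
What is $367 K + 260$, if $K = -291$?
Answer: $-106537$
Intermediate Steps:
$367 K + 260 = 367 \left(-291\right) + 260 = -106797 + 260 = -106537$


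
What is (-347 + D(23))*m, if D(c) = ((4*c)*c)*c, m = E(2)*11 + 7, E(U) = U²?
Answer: 2464371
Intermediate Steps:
m = 51 (m = 2²*11 + 7 = 4*11 + 7 = 44 + 7 = 51)
D(c) = 4*c³ (D(c) = (4*c²)*c = 4*c³)
(-347 + D(23))*m = (-347 + 4*23³)*51 = (-347 + 4*12167)*51 = (-347 + 48668)*51 = 48321*51 = 2464371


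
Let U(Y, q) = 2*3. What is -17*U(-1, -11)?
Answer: -102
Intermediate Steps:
U(Y, q) = 6
-17*U(-1, -11) = -17*6 = -102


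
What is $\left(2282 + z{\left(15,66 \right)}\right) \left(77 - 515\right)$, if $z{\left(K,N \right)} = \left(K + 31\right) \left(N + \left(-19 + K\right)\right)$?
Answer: $-2248692$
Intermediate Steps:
$z{\left(K,N \right)} = \left(31 + K\right) \left(-19 + K + N\right)$
$\left(2282 + z{\left(15,66 \right)}\right) \left(77 - 515\right) = \left(2282 + \left(-589 + 15^{2} + 12 \cdot 15 + 31 \cdot 66 + 15 \cdot 66\right)\right) \left(77 - 515\right) = \left(2282 + \left(-589 + 225 + 180 + 2046 + 990\right)\right) \left(-438\right) = \left(2282 + 2852\right) \left(-438\right) = 5134 \left(-438\right) = -2248692$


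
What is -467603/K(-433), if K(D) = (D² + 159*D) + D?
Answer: -467603/118209 ≈ -3.9557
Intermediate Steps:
K(D) = D² + 160*D
-467603/K(-433) = -467603*(-1/(433*(160 - 433))) = -467603/((-433*(-273))) = -467603/118209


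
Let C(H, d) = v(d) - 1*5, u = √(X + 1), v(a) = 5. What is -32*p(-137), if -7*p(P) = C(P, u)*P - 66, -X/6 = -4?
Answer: -2112/7 ≈ -301.71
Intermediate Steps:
X = 24 (X = -6*(-4) = 24)
u = 5 (u = √(24 + 1) = √25 = 5)
C(H, d) = 0 (C(H, d) = 5 - 1*5 = 5 - 5 = 0)
p(P) = 66/7 (p(P) = -(0*P - 66)/7 = -(0 - 66)/7 = -⅐*(-66) = 66/7)
-32*p(-137) = -32*66/7 = -2112/7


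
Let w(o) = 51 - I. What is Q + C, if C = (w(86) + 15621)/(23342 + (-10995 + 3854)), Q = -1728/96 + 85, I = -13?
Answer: 1101152/16201 ≈ 67.968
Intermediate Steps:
w(o) = 64 (w(o) = 51 - 1*(-13) = 51 + 13 = 64)
Q = 67 (Q = -1728/96 + 85 = -54*⅓ + 85 = -18 + 85 = 67)
C = 15685/16201 (C = (64 + 15621)/(23342 + (-10995 + 3854)) = 15685/(23342 - 7141) = 15685/16201 ≈ 0.96815)
Q + C = 67 + 15685/16201 = 1101152/16201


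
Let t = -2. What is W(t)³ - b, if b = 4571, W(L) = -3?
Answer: -4598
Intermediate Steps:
W(t)³ - b = (-3)³ - 1*4571 = -27 - 4571 = -4598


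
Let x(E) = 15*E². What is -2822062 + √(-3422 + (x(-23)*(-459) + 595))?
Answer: -2822062 + 104*I*√337 ≈ -2.8221e+6 + 1909.2*I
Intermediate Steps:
-2822062 + √(-3422 + (x(-23)*(-459) + 595)) = -2822062 + √(-3422 + ((15*(-23)²)*(-459) + 595)) = -2822062 + √(-3422 + ((15*529)*(-459) + 595)) = -2822062 + √(-3422 + (7935*(-459) + 595)) = -2822062 + √(-3422 + (-3642165 + 595)) = -2822062 + √(-3422 - 3641570) = -2822062 + √(-3644992) = -2822062 + 104*I*√337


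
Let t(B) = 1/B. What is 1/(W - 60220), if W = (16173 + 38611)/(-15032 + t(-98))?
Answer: -1473137/88717678972 ≈ -1.6605e-5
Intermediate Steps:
W = -5368832/1473137 (W = (16173 + 38611)/(-15032 + 1/(-98)) = 54784/(-15032 - 1/98) = 54784/(-1473137/98) = 54784*(-98/1473137) = -5368832/1473137 ≈ -3.6445)
1/(W - 60220) = 1/(-5368832/1473137 - 60220) = 1/(-88717678972/1473137) = -1473137/88717678972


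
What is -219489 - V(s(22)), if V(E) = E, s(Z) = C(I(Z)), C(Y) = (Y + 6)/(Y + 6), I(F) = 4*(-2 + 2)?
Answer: -219490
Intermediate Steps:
I(F) = 0 (I(F) = 4*0 = 0)
C(Y) = 1 (C(Y) = (6 + Y)/(6 + Y) = 1)
s(Z) = 1
-219489 - V(s(22)) = -219489 - 1*1 = -219489 - 1 = -219490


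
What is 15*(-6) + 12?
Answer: -78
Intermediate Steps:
15*(-6) + 12 = -90 + 12 = -78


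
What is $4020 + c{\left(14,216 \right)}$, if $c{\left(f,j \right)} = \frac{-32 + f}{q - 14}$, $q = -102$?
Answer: $\frac{233169}{58} \approx 4020.2$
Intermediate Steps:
$c{\left(f,j \right)} = \frac{8}{29} - \frac{f}{116}$ ($c{\left(f,j \right)} = \frac{-32 + f}{-102 - 14} = \frac{-32 + f}{-116} = \left(-32 + f\right) \left(- \frac{1}{116}\right) = \frac{8}{29} - \frac{f}{116}$)
$4020 + c{\left(14,216 \right)} = 4020 + \left(\frac{8}{29} - \frac{7}{58}\right) = 4020 + \frac{9}{58} = \frac{233169}{58}$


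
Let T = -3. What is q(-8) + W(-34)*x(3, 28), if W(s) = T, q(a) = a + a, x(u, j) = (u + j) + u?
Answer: -118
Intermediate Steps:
x(u, j) = j + 2*u (x(u, j) = (j + u) + u = j + 2*u)
q(a) = 2*a
W(s) = -3
q(-8) + W(-34)*x(3, 28) = 2*(-8) - 3*(28 + 2*3) = -16 - 3*(28 + 6) = -16 - 3*34 = -16 - 102 = -118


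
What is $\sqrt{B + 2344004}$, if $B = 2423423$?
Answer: $\sqrt{4767427} \approx 2183.4$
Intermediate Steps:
$\sqrt{B + 2344004} = \sqrt{2423423 + 2344004} = \sqrt{4767427}$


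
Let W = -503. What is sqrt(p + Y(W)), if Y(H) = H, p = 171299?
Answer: 2*sqrt(42699) ≈ 413.27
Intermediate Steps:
sqrt(p + Y(W)) = sqrt(171299 - 503) = sqrt(170796) = 2*sqrt(42699)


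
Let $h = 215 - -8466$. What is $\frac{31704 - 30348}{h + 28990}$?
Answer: $\frac{452}{12557} \approx 0.035996$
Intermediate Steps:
$h = 8681$ ($h = 215 + 8466 = 8681$)
$\frac{31704 - 30348}{h + 28990} = \frac{31704 - 30348}{8681 + 28990} = \frac{1356}{37671} = 1356 \cdot \frac{1}{37671} = \frac{452}{12557}$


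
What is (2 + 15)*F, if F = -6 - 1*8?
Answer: -238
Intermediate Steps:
F = -14 (F = -6 - 8 = -14)
(2 + 15)*F = (2 + 15)*(-14) = 17*(-14) = -238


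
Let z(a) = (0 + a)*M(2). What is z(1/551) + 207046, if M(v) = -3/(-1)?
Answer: 114082349/551 ≈ 2.0705e+5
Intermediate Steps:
M(v) = 3 (M(v) = -3*(-1) = 3)
z(a) = 3*a (z(a) = (0 + a)*3 = a*3 = 3*a)
z(1/551) + 207046 = 3/551 + 207046 = 114082349/551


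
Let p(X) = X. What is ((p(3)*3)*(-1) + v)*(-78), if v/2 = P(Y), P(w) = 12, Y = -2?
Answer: -1170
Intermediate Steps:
v = 24 (v = 2*12 = 24)
((p(3)*3)*(-1) + v)*(-78) = ((3*3)*(-1) + 24)*(-78) = (9*(-1) + 24)*(-78) = (-9 + 24)*(-78) = 15*(-78) = -1170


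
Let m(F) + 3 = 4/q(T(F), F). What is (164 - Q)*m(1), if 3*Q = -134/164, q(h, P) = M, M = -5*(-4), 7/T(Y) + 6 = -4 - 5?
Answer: -282877/615 ≈ -459.96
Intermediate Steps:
T(Y) = -7/15 (T(Y) = 7/(-6 + (-4 - 5)) = 7/(-6 - 9) = 7/(-15) = 7*(-1/15) = -7/15)
M = 20
q(h, P) = 20
Q = -67/246 (Q = (-134/164)/3 = (-134*1/164)/3 = (⅓)*(-67/82) = -67/246 ≈ -0.27236)
m(F) = -14/5 (m(F) = -3 + 4/20 = -3 + 4*(1/20) = -3 + ⅕ = -14/5)
(164 - Q)*m(1) = (164 - 1*(-67/246))*(-14/5) = (164 + 67/246)*(-14/5) = (40411/246)*(-14/5) = -282877/615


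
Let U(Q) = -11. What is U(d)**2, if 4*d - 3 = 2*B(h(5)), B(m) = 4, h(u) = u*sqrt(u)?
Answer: 121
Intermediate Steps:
h(u) = u**(3/2)
d = 11/4 (d = 3/4 + (2*4)/4 = 3/4 + (1/4)*8 = 3/4 + 2 = 11/4 ≈ 2.7500)
U(d)**2 = (-11)**2 = 121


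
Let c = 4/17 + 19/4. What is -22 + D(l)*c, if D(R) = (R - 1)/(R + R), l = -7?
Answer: -2279/119 ≈ -19.151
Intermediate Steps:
D(R) = (-1 + R)/(2*R) (D(R) = (-1 + R)/((2*R)) = (-1 + R)*(1/(2*R)) = (-1 + R)/(2*R))
c = 339/68 (c = 4*(1/17) + 19*(1/4) = 4/17 + 19/4 = 339/68 ≈ 4.9853)
-22 + D(l)*c = -22 + ((1/2)*(-1 - 7)/(-7))*(339/68) = -22 + ((1/2)*(-1/7)*(-8))*(339/68) = -22 + (4/7)*(339/68) = -22 + 339/119 = -2279/119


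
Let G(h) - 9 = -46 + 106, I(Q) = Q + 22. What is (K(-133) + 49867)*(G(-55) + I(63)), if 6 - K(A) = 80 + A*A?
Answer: 4944016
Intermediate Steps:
I(Q) = 22 + Q
G(h) = 69 (G(h) = 9 + (-46 + 106) = 9 + 60 = 69)
K(A) = -74 - A² (K(A) = 6 - (80 + A*A) = 6 - (80 + A²) = 6 + (-80 - A²) = -74 - A²)
(K(-133) + 49867)*(G(-55) + I(63)) = ((-74 - 1*(-133)²) + 49867)*(69 + (22 + 63)) = ((-74 - 1*17689) + 49867)*(69 + 85) = ((-74 - 17689) + 49867)*154 = (-17763 + 49867)*154 = 32104*154 = 4944016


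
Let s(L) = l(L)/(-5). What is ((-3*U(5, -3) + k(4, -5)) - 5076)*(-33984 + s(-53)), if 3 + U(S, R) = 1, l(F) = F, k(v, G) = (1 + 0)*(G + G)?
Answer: 172584872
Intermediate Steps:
k(v, G) = 2*G (k(v, G) = 1*(2*G) = 2*G)
U(S, R) = -2 (U(S, R) = -3 + 1 = -2)
s(L) = -L/5 (s(L) = L/(-5) = -L/5)
((-3*U(5, -3) + k(4, -5)) - 5076)*(-33984 + s(-53)) = ((-3*(-2) + 2*(-5)) - 5076)*(-33984 - ⅕*(-53)) = ((6 - 10) - 5076)*(-33984 + 53/5) = (-4 - 5076)*(-169867/5) = -5080*(-169867/5) = 172584872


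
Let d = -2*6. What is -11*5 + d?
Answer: -67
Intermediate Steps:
d = -12
-11*5 + d = -11*5 - 12 = -55 - 12 = -67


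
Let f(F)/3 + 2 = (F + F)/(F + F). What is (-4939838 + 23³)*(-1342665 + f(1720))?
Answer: 6616226166228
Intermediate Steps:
f(F) = -3 (f(F) = -6 + 3*((F + F)/(F + F)) = -6 + 3*((2*F)/((2*F))) = -6 + 3*((2*F)*(1/(2*F))) = -6 + 3*1 = -6 + 3 = -3)
(-4939838 + 23³)*(-1342665 + f(1720)) = (-4939838 + 23³)*(-1342665 - 3) = (-4939838 + 12167)*(-1342668) = -4927671*(-1342668) = 6616226166228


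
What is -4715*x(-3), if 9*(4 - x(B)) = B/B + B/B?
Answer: -160310/9 ≈ -17812.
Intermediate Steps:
x(B) = 34/9 (x(B) = 4 - (B/B + B/B)/9 = 4 - (1 + 1)/9 = 4 - 1/9*2 = 4 - 2/9 = 34/9)
-4715*x(-3) = -4715*34/9 = -160310/9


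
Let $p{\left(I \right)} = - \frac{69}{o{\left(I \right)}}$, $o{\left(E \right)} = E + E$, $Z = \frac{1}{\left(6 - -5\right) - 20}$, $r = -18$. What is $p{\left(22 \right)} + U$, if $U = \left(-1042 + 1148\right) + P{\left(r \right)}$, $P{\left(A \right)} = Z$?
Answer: $\frac{41311}{396} \approx 104.32$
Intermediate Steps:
$Z = - \frac{1}{9}$ ($Z = \frac{1}{\left(6 + 5\right) - 20} = \frac{1}{11 - 20} = \frac{1}{-9} = - \frac{1}{9} \approx -0.11111$)
$P{\left(A \right)} = - \frac{1}{9}$
$o{\left(E \right)} = 2 E$
$p{\left(I \right)} = - \frac{69}{2 I}$
$U = \frac{953}{9}$ ($U = \left(-1042 + 1148\right) - \frac{1}{9} = 106 - \frac{1}{9} = \frac{953}{9} \approx 105.89$)
$p{\left(22 \right)} + U = - \frac{69}{2 \cdot 22} + \frac{953}{9} = \left(- \frac{69}{2}\right) \frac{1}{22} + \frac{953}{9} = - \frac{69}{44} + \frac{953}{9} = \frac{41311}{396}$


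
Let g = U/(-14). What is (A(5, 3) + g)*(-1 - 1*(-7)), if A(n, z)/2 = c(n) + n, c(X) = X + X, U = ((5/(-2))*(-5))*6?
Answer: 1035/7 ≈ 147.86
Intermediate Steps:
U = 75 (U = ((5*(-1/2))*(-5))*6 = -5/2*(-5)*6 = (25/2)*6 = 75)
c(X) = 2*X
g = -75/14 (g = 75/(-14) = 75*(-1/14) = -75/14 ≈ -5.3571)
A(n, z) = 6*n (A(n, z) = 2*(2*n + n) = 2*(3*n) = 6*n)
(A(5, 3) + g)*(-1 - 1*(-7)) = (6*5 - 75/14)*(-1 - 1*(-7)) = (30 - 75/14)*(-1 + 7) = (345/14)*6 = 1035/7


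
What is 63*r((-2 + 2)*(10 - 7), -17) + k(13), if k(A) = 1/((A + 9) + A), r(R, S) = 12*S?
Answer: -449819/35 ≈ -12852.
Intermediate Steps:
k(A) = 1/(9 + 2*A) (k(A) = 1/((9 + A) + A) = 1/(9 + 2*A))
63*r((-2 + 2)*(10 - 7), -17) + k(13) = 63*(12*(-17)) + 1/(9 + 2*13) = 63*(-204) + 1/(9 + 26) = -12852 + 1/35 = -449819/35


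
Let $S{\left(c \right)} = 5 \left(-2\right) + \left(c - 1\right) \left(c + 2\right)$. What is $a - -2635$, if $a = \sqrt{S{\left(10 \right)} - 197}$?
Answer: $2635 + 3 i \sqrt{11} \approx 2635.0 + 9.9499 i$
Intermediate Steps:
$S{\left(c \right)} = -10 + \left(-1 + c\right) \left(2 + c\right)$
$a = 3 i \sqrt{11}$ ($a = \sqrt{\left(-12 + 10 + 10^{2}\right) - 197} = \sqrt{\left(-12 + 10 + 100\right) - 197} = \sqrt{98 - 197} = \sqrt{-99} = 3 i \sqrt{11} \approx 9.9499 i$)
$a - -2635 = 3 i \sqrt{11} - -2635 = 3 i \sqrt{11} + 2635 = 2635 + 3 i \sqrt{11}$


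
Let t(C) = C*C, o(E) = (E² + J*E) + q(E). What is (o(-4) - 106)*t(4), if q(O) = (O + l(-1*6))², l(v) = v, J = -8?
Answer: 672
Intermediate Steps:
q(O) = (-6 + O)² (q(O) = (O - 1*6)² = (O - 6)² = (-6 + O)²)
o(E) = E² + (-6 + E)² - 8*E (o(E) = (E² - 8*E) + (-6 + E)² = E² + (-6 + E)² - 8*E)
t(C) = C²
(o(-4) - 106)*t(4) = ((36 - 20*(-4) + 2*(-4)²) - 106)*4² = ((36 + 80 + 2*16) - 106)*16 = ((36 + 80 + 32) - 106)*16 = (148 - 106)*16 = 42*16 = 672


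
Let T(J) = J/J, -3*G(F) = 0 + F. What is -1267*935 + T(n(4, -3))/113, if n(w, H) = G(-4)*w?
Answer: -133864884/113 ≈ -1.1846e+6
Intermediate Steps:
G(F) = -F/3 (G(F) = -(0 + F)/3 = -F/3)
n(w, H) = 4*w/3 (n(w, H) = (-1/3*(-4))*w = 4*w/3)
T(J) = 1
-1267*935 + T(n(4, -3))/113 = -1267*935 + 1/113 = -1184645 + 1*(1/113) = -1184645 + 1/113 = -133864884/113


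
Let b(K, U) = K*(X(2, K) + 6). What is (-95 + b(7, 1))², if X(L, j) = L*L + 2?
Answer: 121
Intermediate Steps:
X(L, j) = 2 + L² (X(L, j) = L² + 2 = 2 + L²)
b(K, U) = 12*K (b(K, U) = K*((2 + 2²) + 6) = K*((2 + 4) + 6) = K*(6 + 6) = K*12 = 12*K)
(-95 + b(7, 1))² = (-95 + 12*7)² = (-95 + 84)² = (-11)² = 121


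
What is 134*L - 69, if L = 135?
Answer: 18021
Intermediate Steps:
134*L - 69 = 134*135 - 69 = 18090 - 69 = 18021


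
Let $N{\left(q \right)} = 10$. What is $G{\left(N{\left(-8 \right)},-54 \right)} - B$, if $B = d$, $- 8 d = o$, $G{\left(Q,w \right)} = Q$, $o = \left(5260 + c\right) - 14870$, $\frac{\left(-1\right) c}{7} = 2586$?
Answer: $-3454$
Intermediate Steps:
$c = -18102$ ($c = \left(-7\right) 2586 = -18102$)
$o = -27712$ ($o = \left(5260 - 18102\right) - 14870 = -12842 - 14870 = -27712$)
$d = 3464$ ($d = \left(- \frac{1}{8}\right) \left(-27712\right) = 3464$)
$B = 3464$
$G{\left(N{\left(-8 \right)},-54 \right)} - B = 10 - 3464 = -3454$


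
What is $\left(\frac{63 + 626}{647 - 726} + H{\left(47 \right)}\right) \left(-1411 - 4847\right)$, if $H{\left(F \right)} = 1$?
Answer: $\frac{3817380}{79} \approx 48321.0$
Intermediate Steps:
$\left(\frac{63 + 626}{647 - 726} + H{\left(47 \right)}\right) \left(-1411 - 4847\right) = \left(\frac{63 + 626}{647 - 726} + 1\right) \left(-1411 - 4847\right) = \left(\frac{689}{-79} + 1\right) \left(-6258\right) = \left(689 \left(- \frac{1}{79}\right) + 1\right) \left(-6258\right) = \left(- \frac{689}{79} + 1\right) \left(-6258\right) = \left(- \frac{610}{79}\right) \left(-6258\right) = \frac{3817380}{79}$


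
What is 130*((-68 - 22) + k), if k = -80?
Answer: -22100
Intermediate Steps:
130*((-68 - 22) + k) = 130*((-68 - 22) - 80) = 130*(-90 - 80) = 130*(-170) = -22100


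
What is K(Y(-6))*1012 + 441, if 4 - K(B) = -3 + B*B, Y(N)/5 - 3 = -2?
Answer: -17775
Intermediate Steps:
Y(N) = 5 (Y(N) = 15 + 5*(-2) = 15 - 10 = 5)
K(B) = 7 - B² (K(B) = 4 - (-3 + B*B) = 4 - (-3 + B²) = 4 + (3 - B²) = 7 - B²)
K(Y(-6))*1012 + 441 = (7 - 1*5²)*1012 + 441 = (7 - 1*25)*1012 + 441 = (7 - 25)*1012 + 441 = -18*1012 + 441 = -18216 + 441 = -17775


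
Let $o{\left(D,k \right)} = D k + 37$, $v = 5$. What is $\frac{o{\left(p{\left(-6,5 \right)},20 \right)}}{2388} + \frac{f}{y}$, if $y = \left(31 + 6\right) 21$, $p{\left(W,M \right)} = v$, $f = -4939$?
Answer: $- \frac{3895961}{618492} \approx -6.2991$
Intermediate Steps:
$p{\left(W,M \right)} = 5$
$y = 777$ ($y = 37 \cdot 21 = 777$)
$o{\left(D,k \right)} = 37 + D k$
$\frac{o{\left(p{\left(-6,5 \right)},20 \right)}}{2388} + \frac{f}{y} = \frac{37 + 5 \cdot 20}{2388} - \frac{4939}{777} = \left(37 + 100\right) \frac{1}{2388} - \frac{4939}{777} = 137 \cdot \frac{1}{2388} - \frac{4939}{777} = \frac{137}{2388} - \frac{4939}{777} = - \frac{3895961}{618492}$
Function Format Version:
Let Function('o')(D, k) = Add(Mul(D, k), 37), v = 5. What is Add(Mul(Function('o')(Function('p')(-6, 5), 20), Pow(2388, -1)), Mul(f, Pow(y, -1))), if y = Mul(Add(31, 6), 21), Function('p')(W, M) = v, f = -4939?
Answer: Rational(-3895961, 618492) ≈ -6.2991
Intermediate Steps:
Function('p')(W, M) = 5
y = 777 (y = Mul(37, 21) = 777)
Function('o')(D, k) = Add(37, Mul(D, k))
Add(Mul(Function('o')(Function('p')(-6, 5), 20), Pow(2388, -1)), Mul(f, Pow(y, -1))) = Add(Mul(Add(37, Mul(5, 20)), Pow(2388, -1)), Mul(-4939, Pow(777, -1))) = Add(Mul(Add(37, 100), Rational(1, 2388)), Mul(-4939, Rational(1, 777))) = Add(Mul(137, Rational(1, 2388)), Rational(-4939, 777)) = Add(Rational(137, 2388), Rational(-4939, 777)) = Rational(-3895961, 618492)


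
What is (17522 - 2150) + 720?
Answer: 16092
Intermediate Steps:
(17522 - 2150) + 720 = 15372 + 720 = 16092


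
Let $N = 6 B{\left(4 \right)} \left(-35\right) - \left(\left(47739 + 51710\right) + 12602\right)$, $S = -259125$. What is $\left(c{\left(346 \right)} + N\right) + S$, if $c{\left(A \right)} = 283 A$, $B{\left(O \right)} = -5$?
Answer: $-272208$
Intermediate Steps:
$N = -111001$ ($N = 6 \left(-5\right) \left(-35\right) - \left(\left(47739 + 51710\right) + 12602\right) = \left(-30\right) \left(-35\right) - \left(99449 + 12602\right) = 1050 - 112051 = -111001$)
$\left(c{\left(346 \right)} + N\right) + S = \left(283 \cdot 346 - 111001\right) - 259125 = \left(97918 - 111001\right) - 259125 = -13083 - 259125 = -272208$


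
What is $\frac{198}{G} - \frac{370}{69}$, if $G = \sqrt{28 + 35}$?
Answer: $- \frac{370}{69} + \frac{66 \sqrt{7}}{7} \approx 19.583$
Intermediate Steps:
$G = 3 \sqrt{7}$ ($G = \sqrt{63} = 3 \sqrt{7} \approx 7.9373$)
$\frac{198}{G} - \frac{370}{69} = \frac{198}{3 \sqrt{7}} - \frac{370}{69} = 198 \frac{\sqrt{7}}{21} - \frac{370}{69} = \frac{66 \sqrt{7}}{7} - \frac{370}{69} = - \frac{370}{69} + \frac{66 \sqrt{7}}{7}$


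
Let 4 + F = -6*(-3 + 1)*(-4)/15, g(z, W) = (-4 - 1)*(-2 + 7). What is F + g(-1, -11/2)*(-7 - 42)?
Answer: 6089/5 ≈ 1217.8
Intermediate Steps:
g(z, W) = -25 (g(z, W) = -5*5 = -25)
F = -36/5 (F = -4 - 6*(-3 + 1)*(-4)/15 = -4 - 6*(-2*(-4))/15 = -4 - 48/15 = -4 - 6*8/15 = -4 - 16/5 = -36/5 ≈ -7.2000)
F + g(-1, -11/2)*(-7 - 42) = -36/5 - 25*(-7 - 42) = -36/5 - 25*(-49) = -36/5 + 1225 = 6089/5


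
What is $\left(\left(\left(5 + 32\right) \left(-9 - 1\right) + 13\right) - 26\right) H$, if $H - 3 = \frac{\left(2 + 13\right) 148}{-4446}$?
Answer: $- \frac{709699}{741} \approx -957.76$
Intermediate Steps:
$H = \frac{1853}{741}$ ($H = 3 + \frac{\left(2 + 13\right) 148}{-4446} = 3 + 15 \cdot 148 \left(- \frac{1}{4446}\right) = 3 + 2220 \left(- \frac{1}{4446}\right) = 3 - \frac{370}{741} = \frac{1853}{741} \approx 2.5007$)
$\left(\left(\left(5 + 32\right) \left(-9 - 1\right) + 13\right) - 26\right) H = \left(\left(\left(5 + 32\right) \left(-9 - 1\right) + 13\right) - 26\right) \frac{1853}{741} = \left(\left(37 \left(-10\right) + 13\right) - 26\right) \frac{1853}{741} = \left(\left(-370 + 13\right) - 26\right) \frac{1853}{741} = \left(-357 - 26\right) \frac{1853}{741} = \left(-383\right) \frac{1853}{741} = - \frac{709699}{741}$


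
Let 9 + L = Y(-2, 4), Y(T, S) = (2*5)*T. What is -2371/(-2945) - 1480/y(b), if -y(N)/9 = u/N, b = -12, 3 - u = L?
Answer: -537712/8835 ≈ -60.862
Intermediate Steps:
Y(T, S) = 10*T
L = -29 (L = -9 + 10*(-2) = -9 - 20 = -29)
u = 32 (u = 3 - 1*(-29) = 3 + 29 = 32)
y(N) = -288/N
-2371/(-2945) - 1480/y(b) = -2371/(-2945) - 1480/((-288/(-12))) = -2371*(-1/2945) - 1480/((-288*(-1/12))) = 2371/2945 - 1480/24 = 2371/2945 - 1480*1/24 = 2371/2945 - 185/3 = -537712/8835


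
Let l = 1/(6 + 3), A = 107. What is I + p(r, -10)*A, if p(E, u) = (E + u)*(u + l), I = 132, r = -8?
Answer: 19178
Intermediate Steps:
l = ⅑ (l = 1/9 = ⅑ ≈ 0.11111)
p(E, u) = (⅑ + u)*(E + u) (p(E, u) = (E + u)*(u + ⅑) = (E + u)*(⅑ + u) = (⅑ + u)*(E + u))
I + p(r, -10)*A = 132 + ((-10)² + (⅑)*(-8) + (⅑)*(-10) - 8*(-10))*107 = 132 + (100 - 8/9 - 10/9 + 80)*107 = 132 + 178*107 = 132 + 19046 = 19178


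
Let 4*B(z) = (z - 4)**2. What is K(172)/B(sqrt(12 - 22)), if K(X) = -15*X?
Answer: -10320/(4 - I*sqrt(10))**2 ≈ -91.598 - 386.21*I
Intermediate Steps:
B(z) = (-4 + z)**2/4 (B(z) = (z - 4)**2/4 = (-4 + z)**2/4)
K(172)/B(sqrt(12 - 22)) = (-15*172)/(((-4 + sqrt(12 - 22))**2/4)) = -2580*4/(-4 + sqrt(-10))**2 = -2580*4/(-4 + I*sqrt(10))**2 = -10320/(-4 + I*sqrt(10))**2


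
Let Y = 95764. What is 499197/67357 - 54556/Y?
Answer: 11032593254/1612593937 ≈ 6.8415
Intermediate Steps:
499197/67357 - 54556/Y = 499197/67357 - 54556/95764 = 499197*(1/67357) - 54556*1/95764 = 499197/67357 - 13639/23941 = 11032593254/1612593937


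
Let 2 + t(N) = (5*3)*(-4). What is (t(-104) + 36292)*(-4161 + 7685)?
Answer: 127674520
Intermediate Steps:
t(N) = -62 (t(N) = -2 + (5*3)*(-4) = -2 + 15*(-4) = -2 - 60 = -62)
(t(-104) + 36292)*(-4161 + 7685) = (-62 + 36292)*(-4161 + 7685) = 36230*3524 = 127674520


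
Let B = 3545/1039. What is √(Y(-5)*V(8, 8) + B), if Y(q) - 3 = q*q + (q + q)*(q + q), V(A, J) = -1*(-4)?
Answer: √556398007/1039 ≈ 22.703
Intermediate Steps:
V(A, J) = 4
Y(q) = 3 + 5*q² (Y(q) = 3 + (q*q + (q + q)*(q + q)) = 3 + (q² + (2*q)*(2*q)) = 3 + (q² + 4*q²) = 3 + 5*q²)
B = 3545/1039 (B = 3545*(1/1039) = 3545/1039 ≈ 3.4119)
√(Y(-5)*V(8, 8) + B) = √((3 + 5*(-5)²)*4 + 3545/1039) = √((3 + 5*25)*4 + 3545/1039) = √((3 + 125)*4 + 3545/1039) = √(128*4 + 3545/1039) = √(512 + 3545/1039) = √(535513/1039) = √556398007/1039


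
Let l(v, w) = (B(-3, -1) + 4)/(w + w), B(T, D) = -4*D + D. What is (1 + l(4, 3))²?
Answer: 169/36 ≈ 4.6944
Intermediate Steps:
B(T, D) = -3*D
l(v, w) = 7/(2*w) (l(v, w) = (-3*(-1) + 4)/(w + w) = (3 + 4)/((2*w)) = 7*(1/(2*w)) = 7/(2*w))
(1 + l(4, 3))² = (1 + (7/2)/3)² = (1 + (7/2)*(⅓))² = (1 + 7/6)² = (13/6)² = 169/36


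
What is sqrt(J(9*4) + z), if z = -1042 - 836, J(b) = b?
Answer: I*sqrt(1842) ≈ 42.919*I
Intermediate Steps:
z = -1878
sqrt(J(9*4) + z) = sqrt(9*4 - 1878) = sqrt(36 - 1878) = sqrt(-1842) = I*sqrt(1842)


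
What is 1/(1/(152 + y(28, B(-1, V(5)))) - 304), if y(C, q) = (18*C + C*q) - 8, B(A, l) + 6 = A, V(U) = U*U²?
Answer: -452/137407 ≈ -0.0032895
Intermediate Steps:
V(U) = U³
B(A, l) = -6 + A
y(C, q) = -8 + 18*C + C*q
1/(1/(152 + y(28, B(-1, V(5)))) - 304) = 1/(1/(152 + (-8 + 18*28 + 28*(-6 - 1))) - 304) = 1/(1/(152 + (-8 + 504 + 28*(-7))) - 304) = 1/(1/(152 + (-8 + 504 - 196)) - 304) = 1/(1/(152 + 300) - 304) = 1/(1/452 - 304) = 1/(-137407/452) = -452/137407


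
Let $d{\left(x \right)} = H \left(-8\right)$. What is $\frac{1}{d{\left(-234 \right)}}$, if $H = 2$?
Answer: $- \frac{1}{16} \approx -0.0625$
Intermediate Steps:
$d{\left(x \right)} = -16$ ($d{\left(x \right)} = 2 \left(-8\right) = -16$)
$\frac{1}{d{\left(-234 \right)}} = \frac{1}{-16} = - \frac{1}{16}$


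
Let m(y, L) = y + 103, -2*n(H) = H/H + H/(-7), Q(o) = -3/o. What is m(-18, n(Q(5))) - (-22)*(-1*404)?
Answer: -8803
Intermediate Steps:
n(H) = -½ + H/14 (n(H) = -(H/H + H/(-7))/2 = -(1 + H*(-⅐))/2 = -(1 - H/7)/2 = -½ + H/14)
m(y, L) = 103 + y
m(-18, n(Q(5))) - (-22)*(-1*404) = (103 - 18) - (-22)*(-1*404) = 85 - (-22)*(-404) = 85 - 1*8888 = 85 - 8888 = -8803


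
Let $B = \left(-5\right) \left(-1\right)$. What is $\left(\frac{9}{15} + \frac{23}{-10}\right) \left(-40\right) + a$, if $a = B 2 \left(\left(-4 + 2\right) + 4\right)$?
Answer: $88$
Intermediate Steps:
$B = 5$
$a = 20$ ($a = 5 \cdot 2 \left(\left(-4 + 2\right) + 4\right) = 10 \left(-2 + 4\right) = 10 \cdot 2 = 20$)
$\left(\frac{9}{15} + \frac{23}{-10}\right) \left(-40\right) + a = \left(\frac{9}{15} + \frac{23}{-10}\right) \left(-40\right) + 20 = \left(9 \cdot \frac{1}{15} + 23 \left(- \frac{1}{10}\right)\right) \left(-40\right) + 20 = \left(\frac{3}{5} - \frac{23}{10}\right) \left(-40\right) + 20 = \left(- \frac{17}{10}\right) \left(-40\right) + 20 = 68 + 20 = 88$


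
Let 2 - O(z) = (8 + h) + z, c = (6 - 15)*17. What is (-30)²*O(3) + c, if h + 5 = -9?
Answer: 4347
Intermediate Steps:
h = -14 (h = -5 - 9 = -14)
c = -153 (c = -9*17 = -153)
O(z) = 8 - z (O(z) = 2 - ((8 - 14) + z) = 2 - (-6 + z) = 2 + (6 - z) = 8 - z)
(-30)²*O(3) + c = (-30)²*(8 - 1*3) - 153 = 900*(8 - 3) - 153 = 900*5 - 153 = 4500 - 153 = 4347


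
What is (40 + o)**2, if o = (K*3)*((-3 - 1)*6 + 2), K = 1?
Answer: 676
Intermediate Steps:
o = -66 (o = (1*3)*((-3 - 1)*6 + 2) = 3*(-4*6 + 2) = 3*(-24 + 2) = 3*(-22) = -66)
(40 + o)**2 = (40 - 66)**2 = (-26)**2 = 676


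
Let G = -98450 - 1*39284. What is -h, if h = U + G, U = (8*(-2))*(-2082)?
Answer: 104422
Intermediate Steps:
G = -137734 (G = -98450 - 39284 = -137734)
U = 33312 (U = -16*(-2082) = 33312)
h = -104422 (h = 33312 - 137734 = -104422)
-h = -1*(-104422) = 104422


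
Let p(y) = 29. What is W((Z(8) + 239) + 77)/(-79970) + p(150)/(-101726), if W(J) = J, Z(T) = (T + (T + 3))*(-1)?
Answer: -739358/184887005 ≈ -0.0039990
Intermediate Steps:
Z(T) = -3 - 2*T (Z(T) = (T + (3 + T))*(-1) = (3 + 2*T)*(-1) = -3 - 2*T)
W((Z(8) + 239) + 77)/(-79970) + p(150)/(-101726) = (((-3 - 2*8) + 239) + 77)/(-79970) + 29/(-101726) = (((-3 - 16) + 239) + 77)*(-1/79970) + 29*(-1/101726) = ((-19 + 239) + 77)*(-1/79970) - 29/101726 = (220 + 77)*(-1/79970) - 29/101726 = 297*(-1/79970) - 29/101726 = -27/7270 - 29/101726 = -739358/184887005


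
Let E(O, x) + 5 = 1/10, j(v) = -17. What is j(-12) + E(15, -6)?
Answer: -219/10 ≈ -21.900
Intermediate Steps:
E(O, x) = -49/10 (E(O, x) = -5 + 1/10 = -49/10)
j(-12) + E(15, -6) = -17 - 49/10 = -219/10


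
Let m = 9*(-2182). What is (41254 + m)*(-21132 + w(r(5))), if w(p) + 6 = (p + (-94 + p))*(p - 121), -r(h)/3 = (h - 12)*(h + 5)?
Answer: 170247616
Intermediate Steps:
m = -19638
r(h) = -3*(-12 + h)*(5 + h) (r(h) = -3*(h - 12)*(h + 5) = -3*(-12 + h)*(5 + h))
w(p) = -6 + (-121 + p)*(-94 + 2*p) (w(p) = -6 + (p + (-94 + p))*(p - 121) = -6 + (-94 + 2*p)*(-121 + p) = -6 + (-121 + p)*(-94 + 2*p))
(41254 + m)*(-21132 + w(r(5))) = (41254 - 19638)*(-21132 + (11368 - 336*(180 - 3*5**2 + 21*5) + 2*(180 - 3*5**2 + 21*5)**2)) = 21616*(-21132 + (11368 - 336*(180 - 3*25 + 105) + 2*(180 - 3*25 + 105)**2)) = 21616*(-21132 + (11368 - 336*(180 - 75 + 105) + 2*(180 - 75 + 105)**2)) = 21616*(-21132 + (11368 - 336*210 + 2*210**2)) = 21616*(-21132 + (11368 - 70560 + 2*44100)) = 21616*(-21132 + (11368 - 70560 + 88200)) = 21616*(-21132 + 29008) = 21616*7876 = 170247616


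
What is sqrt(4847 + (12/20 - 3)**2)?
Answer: sqrt(121319)/5 ≈ 69.662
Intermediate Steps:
sqrt(4847 + (12/20 - 3)**2) = sqrt(4847 + (12*(1/20) - 3)**2) = sqrt(4847 + (3/5 - 3)**2) = sqrt(4847 + (-12/5)**2) = sqrt(4847 + 144/25) = sqrt(121319/25) = sqrt(121319)/5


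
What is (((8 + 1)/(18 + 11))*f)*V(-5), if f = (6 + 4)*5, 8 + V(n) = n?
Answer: -5850/29 ≈ -201.72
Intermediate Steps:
V(n) = -8 + n
f = 50 (f = 10*5 = 50)
(((8 + 1)/(18 + 11))*f)*V(-5) = (((8 + 1)/(18 + 11))*50)*(-8 - 5) = ((9/29)*50)*(-13) = (450/29)*(-13) = -5850/29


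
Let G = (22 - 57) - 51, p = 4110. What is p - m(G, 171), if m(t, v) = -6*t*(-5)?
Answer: 6690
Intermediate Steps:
G = -86 (G = -35 - 51 = -86)
m(t, v) = 30*t
p - m(G, 171) = 4110 - 30*(-86) = 4110 - 1*(-2580) = 4110 + 2580 = 6690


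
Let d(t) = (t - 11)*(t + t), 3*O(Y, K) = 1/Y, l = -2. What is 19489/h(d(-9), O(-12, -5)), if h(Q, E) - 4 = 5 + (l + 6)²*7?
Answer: 19489/121 ≈ 161.07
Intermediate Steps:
O(Y, K) = 1/(3*Y)
d(t) = 2*t*(-11 + t) (d(t) = (-11 + t)*(2*t) = 2*t*(-11 + t))
h(Q, E) = 121 (h(Q, E) = 4 + (5 + (-2 + 6)²*7) = 4 + (5 + 4²*7) = 4 + (5 + 16*7) = 4 + (5 + 112) = 4 + 117 = 121)
19489/h(d(-9), O(-12, -5)) = 19489/121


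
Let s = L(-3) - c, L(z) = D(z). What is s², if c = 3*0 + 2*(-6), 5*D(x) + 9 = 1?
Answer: 2704/25 ≈ 108.16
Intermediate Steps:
D(x) = -8/5 (D(x) = -9/5 + (⅕)*1 = -9/5 + ⅕ = -8/5)
c = -12 (c = 0 - 12 = -12)
L(z) = -8/5
s = 52/5 (s = -8/5 - 1*(-12) = -8/5 + 12 = 52/5 ≈ 10.400)
s² = (52/5)² = 2704/25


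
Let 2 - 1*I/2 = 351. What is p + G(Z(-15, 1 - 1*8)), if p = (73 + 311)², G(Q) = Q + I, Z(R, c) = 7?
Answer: 146765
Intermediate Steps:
I = -698 (I = 4 - 2*351 = 4 - 702 = -698)
G(Q) = -698 + Q (G(Q) = Q - 698 = -698 + Q)
p = 147456 (p = 384² = 147456)
p + G(Z(-15, 1 - 1*8)) = 147456 + (-698 + 7) = 147456 - 691 = 146765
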